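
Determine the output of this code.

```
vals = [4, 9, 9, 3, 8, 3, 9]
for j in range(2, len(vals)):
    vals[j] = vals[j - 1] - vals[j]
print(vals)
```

[4, 9, 0, -3, -11, -14, -23]

j=2: vals[2] = 9-9 = 0 → [4, 9, 0, 3, 8, 3, 9]
j=3: vals[3] = 0-3 = -3 → [4, 9, 0, -3, 8, 3, 9]
j=4: vals[4] = (-3)-8 = -11 → [4, 9, 0, -3, -11, 3, 9]
j=5: vals[5] = (-11)-3 = -14 → [4, 9, 0, -3, -11, -14, 9]
j=6: vals[6] = (-14)-9 = -23 → [4, 9, 0, -3, -11, -14, -23]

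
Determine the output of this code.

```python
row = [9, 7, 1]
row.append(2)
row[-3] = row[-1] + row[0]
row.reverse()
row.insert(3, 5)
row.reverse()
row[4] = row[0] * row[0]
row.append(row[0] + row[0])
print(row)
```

append 2 → [9, 7, 1, 2]
row[-3] = row[-1]+row[0] = 2+9 = 11 → [9, 11, 1, 2]
reverse → [2, 1, 11, 9]
insert 5 at 3 → [2, 1, 11, 5, 9]
reverse → [9, 5, 11, 1, 2]
row[4] = row[0]*row[0] = 9*9 = 81 → [9, 5, 11, 1, 81]
append row[0]+row[0] = 9+9 = 18 → [9, 5, 11, 1, 81, 18]

[9, 5, 11, 1, 81, 18]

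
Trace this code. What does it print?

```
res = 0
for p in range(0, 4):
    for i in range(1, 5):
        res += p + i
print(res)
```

p=0,i=1: res = 0+1 = 1
p=0,i=2: res = 1+2 = 3
p=0,i=3: res = 3+3 = 6
p=0,i=4: res = 6+4 = 10
p=1,i=1: res = 10+2 = 12
p=1,i=2: res = 12+3 = 15
p=1,i=3: res = 15+4 = 19
p=1,i=4: res = 19+5 = 24
p=2,i=1: res = 24+3 = 27
p=2,i=2: res = 27+4 = 31
p=2,i=3: res = 31+5 = 36
p=2,i=4: res = 36+6 = 42
p=3,i=1: res = 42+4 = 46
p=3,i=2: res = 46+5 = 51
p=3,i=3: res = 51+6 = 57
p=3,i=4: res = 57+7 = 64

64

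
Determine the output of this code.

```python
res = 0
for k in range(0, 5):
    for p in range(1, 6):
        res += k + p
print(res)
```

k=0,p=1: res = 0+1 = 1
k=0,p=2: res = 1+2 = 3
k=0,p=3: res = 3+3 = 6
k=0,p=4: res = 6+4 = 10
k=0,p=5: res = 10+5 = 15
k=1,p=1: res = 15+2 = 17
k=1,p=2: res = 17+3 = 20
k=1,p=3: res = 20+4 = 24
k=1,p=4: res = 24+5 = 29
k=1,p=5: res = 29+6 = 35
k=2,p=1: res = 35+3 = 38
k=2,p=2: res = 38+4 = 42
k=2,p=3: res = 42+5 = 47
k=2,p=4: res = 47+6 = 53
k=2,p=5: res = 53+7 = 60
k=3,p=1: res = 60+4 = 64
k=3,p=2: res = 64+5 = 69
k=3,p=3: res = 69+6 = 75
k=3,p=4: res = 75+7 = 82
k=3,p=5: res = 82+8 = 90
k=4,p=1: res = 90+5 = 95
k=4,p=2: res = 95+6 = 101
k=4,p=3: res = 101+7 = 108
k=4,p=4: res = 108+8 = 116
k=4,p=5: res = 116+9 = 125

125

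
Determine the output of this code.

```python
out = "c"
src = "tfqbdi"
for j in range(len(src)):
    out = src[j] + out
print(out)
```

idbqftc

j=0: prepend 't' → 'tc'
j=1: prepend 'f' → 'ftc'
j=2: prepend 'q' → 'qftc'
j=3: prepend 'b' → 'bqftc'
j=4: prepend 'd' → 'dbqftc'
j=5: prepend 'i' → 'idbqftc'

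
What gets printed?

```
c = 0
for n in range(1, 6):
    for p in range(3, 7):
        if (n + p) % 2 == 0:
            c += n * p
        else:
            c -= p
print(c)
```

n=1,p=3: even sum, c = 0+3 = 3
n=1,p=4: odd sum, c = 3-4 = -1
n=1,p=5: even sum, c = (-1)+5 = 4
n=1,p=6: odd sum, c = 4-6 = -2
n=2,p=3: odd sum, c = (-2)-3 = -5
n=2,p=4: even sum, c = (-5)+8 = 3
n=2,p=5: odd sum, c = 3-5 = -2
n=2,p=6: even sum, c = (-2)+12 = 10
n=3,p=3: even sum, c = 10+9 = 19
n=3,p=4: odd sum, c = 19-4 = 15
n=3,p=5: even sum, c = 15+15 = 30
n=3,p=6: odd sum, c = 30-6 = 24
n=4,p=3: odd sum, c = 24-3 = 21
n=4,p=4: even sum, c = 21+16 = 37
n=4,p=5: odd sum, c = 37-5 = 32
n=4,p=6: even sum, c = 32+24 = 56
n=5,p=3: even sum, c = 56+15 = 71
n=5,p=4: odd sum, c = 71-4 = 67
n=5,p=5: even sum, c = 67+25 = 92
n=5,p=6: odd sum, c = 92-6 = 86

86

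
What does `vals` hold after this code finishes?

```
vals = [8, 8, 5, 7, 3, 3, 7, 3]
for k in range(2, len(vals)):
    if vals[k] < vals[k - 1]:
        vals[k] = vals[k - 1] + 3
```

k=2: 5<8, vals[2] = 8+3 = 11 → [8, 8, 11, 7, 3, 3, 7, 3]
k=3: 7<11, vals[3] = 11+3 = 14 → [8, 8, 11, 14, 3, 3, 7, 3]
k=4: 3<14, vals[4] = 14+3 = 17 → [8, 8, 11, 14, 17, 3, 7, 3]
k=5: 3<17, vals[5] = 17+3 = 20 → [8, 8, 11, 14, 17, 20, 7, 3]
k=6: 7<20, vals[6] = 20+3 = 23 → [8, 8, 11, 14, 17, 20, 23, 3]
k=7: 3<23, vals[7] = 23+3 = 26 → [8, 8, 11, 14, 17, 20, 23, 26]

[8, 8, 11, 14, 17, 20, 23, 26]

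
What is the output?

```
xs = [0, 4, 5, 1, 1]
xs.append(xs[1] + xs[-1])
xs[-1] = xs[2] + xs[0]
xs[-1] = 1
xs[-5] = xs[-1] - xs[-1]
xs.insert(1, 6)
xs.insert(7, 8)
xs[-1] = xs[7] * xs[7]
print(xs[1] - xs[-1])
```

-58

append xs[1]+xs[-1] = 4+1 = 5 → [0, 4, 5, 1, 1, 5]
xs[-1] = xs[2]+xs[0] = 5+0 = 5 → [0, 4, 5, 1, 1, 5]
xs[-1] = 1 → [0, 4, 5, 1, 1, 1]
xs[-5] = xs[-1]-xs[-1] = 1-1 = 0 → [0, 0, 5, 1, 1, 1]
insert 6 at 1 → [0, 6, 0, 5, 1, 1, 1]
insert 8 at 7 → [0, 6, 0, 5, 1, 1, 1, 8]
xs[-1] = xs[7]*xs[7] = 8*8 = 64 → [0, 6, 0, 5, 1, 1, 1, 64]
xs[1]-xs[-1] = 6-64 = -58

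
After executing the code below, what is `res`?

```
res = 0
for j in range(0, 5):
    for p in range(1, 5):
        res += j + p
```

90

j=0,p=1: res = 0+1 = 1
j=0,p=2: res = 1+2 = 3
j=0,p=3: res = 3+3 = 6
j=0,p=4: res = 6+4 = 10
j=1,p=1: res = 10+2 = 12
j=1,p=2: res = 12+3 = 15
j=1,p=3: res = 15+4 = 19
j=1,p=4: res = 19+5 = 24
j=2,p=1: res = 24+3 = 27
j=2,p=2: res = 27+4 = 31
j=2,p=3: res = 31+5 = 36
j=2,p=4: res = 36+6 = 42
j=3,p=1: res = 42+4 = 46
j=3,p=2: res = 46+5 = 51
j=3,p=3: res = 51+6 = 57
j=3,p=4: res = 57+7 = 64
j=4,p=1: res = 64+5 = 69
j=4,p=2: res = 69+6 = 75
j=4,p=3: res = 75+7 = 82
j=4,p=4: res = 82+8 = 90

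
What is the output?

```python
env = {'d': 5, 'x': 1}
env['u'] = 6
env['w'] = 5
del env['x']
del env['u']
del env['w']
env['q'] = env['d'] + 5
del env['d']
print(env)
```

{'q': 10}

env['u'] = 6 → {'d': 5, 'x': 1, 'u': 6}
env['w'] = 5 → {'d': 5, 'x': 1, 'u': 6, 'w': 5}
del 'x' → {'d': 5, 'u': 6, 'w': 5}
del 'u' → {'d': 5, 'w': 5}
del 'w' → {'d': 5}
env['q'] = env['d']+5 = 10 → {'d': 5, 'q': 10}
del 'd' → {'q': 10}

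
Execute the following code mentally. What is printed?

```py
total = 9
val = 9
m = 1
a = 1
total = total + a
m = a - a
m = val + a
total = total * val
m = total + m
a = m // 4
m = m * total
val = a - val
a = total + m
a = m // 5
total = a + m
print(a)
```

total = 9+1 = 10
m = 1-1 = 0
m = 9+1 = 10
total = 10*9 = 90
m = 90+10 = 100
a = 100//4 = 25
m = 100*90 = 9000
val = 25-9 = 16
a = 90+9000 = 9090
a = 9000//5 = 1800
total = 1800+9000 = 10800

1800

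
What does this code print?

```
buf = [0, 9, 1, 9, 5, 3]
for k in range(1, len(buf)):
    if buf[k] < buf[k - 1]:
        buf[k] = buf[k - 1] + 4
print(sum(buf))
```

85

k=1: 9>=0, unchanged → [0, 9, 1, 9, 5, 3]
k=2: 1<9, buf[2] = 9+4 = 13 → [0, 9, 13, 9, 5, 3]
k=3: 9<13, buf[3] = 13+4 = 17 → [0, 9, 13, 17, 5, 3]
k=4: 5<17, buf[4] = 17+4 = 21 → [0, 9, 13, 17, 21, 3]
k=5: 3<21, buf[5] = 21+4 = 25 → [0, 9, 13, 17, 21, 25]
sum = 85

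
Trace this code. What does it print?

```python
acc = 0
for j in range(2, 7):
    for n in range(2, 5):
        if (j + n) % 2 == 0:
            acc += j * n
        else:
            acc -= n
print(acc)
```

75

j=2,n=2: even sum, acc = 0+4 = 4
j=2,n=3: odd sum, acc = 4-3 = 1
j=2,n=4: even sum, acc = 1+8 = 9
j=3,n=2: odd sum, acc = 9-2 = 7
j=3,n=3: even sum, acc = 7+9 = 16
j=3,n=4: odd sum, acc = 16-4 = 12
j=4,n=2: even sum, acc = 12+8 = 20
j=4,n=3: odd sum, acc = 20-3 = 17
j=4,n=4: even sum, acc = 17+16 = 33
j=5,n=2: odd sum, acc = 33-2 = 31
j=5,n=3: even sum, acc = 31+15 = 46
j=5,n=4: odd sum, acc = 46-4 = 42
j=6,n=2: even sum, acc = 42+12 = 54
j=6,n=3: odd sum, acc = 54-3 = 51
j=6,n=4: even sum, acc = 51+24 = 75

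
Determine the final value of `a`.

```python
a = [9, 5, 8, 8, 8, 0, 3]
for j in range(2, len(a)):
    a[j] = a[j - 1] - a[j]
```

[9, 5, -3, -11, -19, -19, -22]

j=2: a[2] = 5-8 = -3 → [9, 5, -3, 8, 8, 0, 3]
j=3: a[3] = (-3)-8 = -11 → [9, 5, -3, -11, 8, 0, 3]
j=4: a[4] = (-11)-8 = -19 → [9, 5, -3, -11, -19, 0, 3]
j=5: a[5] = (-19)-0 = -19 → [9, 5, -3, -11, -19, -19, 3]
j=6: a[6] = (-19)-3 = -22 → [9, 5, -3, -11, -19, -19, -22]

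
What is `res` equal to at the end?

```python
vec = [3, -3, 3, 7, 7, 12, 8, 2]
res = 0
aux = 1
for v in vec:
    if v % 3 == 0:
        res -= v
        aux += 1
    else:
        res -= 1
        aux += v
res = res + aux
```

v=3: %3==0, res = 0-3 = -3; aux=2
v=-3: %3==0, res = (-3)-(-3) = 0; aux=3
v=3: %3==0, res = 0-3 = -3; aux=4
v=7: not %3==0, res = (-3)-1 = -4; aux=11
v=7: not %3==0, res = (-4)-1 = -5; aux=18
v=12: %3==0, res = (-5)-12 = -17; aux=19
v=8: not %3==0, res = (-17)-1 = -18; aux=27
v=2: not %3==0, res = (-18)-1 = -19; aux=29
res+aux = (-19)+29 = 10

10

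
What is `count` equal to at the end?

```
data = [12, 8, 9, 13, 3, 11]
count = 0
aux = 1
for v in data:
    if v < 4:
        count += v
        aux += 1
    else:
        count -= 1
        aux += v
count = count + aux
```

v=12: not <4, count = 0-1 = -1; aux=13
v=8: not <4, count = (-1)-1 = -2; aux=21
v=9: not <4, count = (-2)-1 = -3; aux=30
v=13: not <4, count = (-3)-1 = -4; aux=43
v=3: <4, count = (-4)+3 = -1; aux=44
v=11: not <4, count = (-1)-1 = -2; aux=55
count+aux = (-2)+55 = 53

53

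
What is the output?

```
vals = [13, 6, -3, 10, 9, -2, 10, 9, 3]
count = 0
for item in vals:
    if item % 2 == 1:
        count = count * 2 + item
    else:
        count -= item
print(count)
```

item=13: odd, count = 0*2+13 = 13
item=6: not odd, count = 13-6 = 7
item=-3: odd, count = 7*2+(-3) = 11
item=10: not odd, count = 11-10 = 1
item=9: odd, count = 1*2+9 = 11
item=-2: not odd, count = 11-(-2) = 13
item=10: not odd, count = 13-10 = 3
item=9: odd, count = 3*2+9 = 15
item=3: odd, count = 15*2+3 = 33

33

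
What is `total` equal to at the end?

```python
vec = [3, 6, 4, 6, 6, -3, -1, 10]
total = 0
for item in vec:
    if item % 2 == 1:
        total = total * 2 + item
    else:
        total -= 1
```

item=3: odd, total = 0*2+3 = 3
item=6: not odd, total = 3-1 = 2
item=4: not odd, total = 2-1 = 1
item=6: not odd, total = 1-1 = 0
item=6: not odd, total = 0-1 = -1
item=-3: odd, total = (-1)*2+(-3) = -5
item=-1: odd, total = (-5)*2+(-1) = -11
item=10: not odd, total = (-11)-1 = -12

-12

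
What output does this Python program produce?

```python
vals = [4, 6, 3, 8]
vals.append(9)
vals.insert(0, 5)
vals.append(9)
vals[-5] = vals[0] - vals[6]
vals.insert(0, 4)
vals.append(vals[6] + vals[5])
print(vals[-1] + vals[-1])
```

34

append 9 → [4, 6, 3, 8, 9]
insert 5 at 0 → [5, 4, 6, 3, 8, 9]
append 9 → [5, 4, 6, 3, 8, 9, 9]
vals[-5] = vals[0]-vals[6] = 5-9 = -4 → [5, 4, -4, 3, 8, 9, 9]
insert 4 at 0 → [4, 5, 4, -4, 3, 8, 9, 9]
append vals[6]+vals[5] = 9+8 = 17 → [4, 5, 4, -4, 3, 8, 9, 9, 17]
vals[-1]+vals[-1] = 17+17 = 34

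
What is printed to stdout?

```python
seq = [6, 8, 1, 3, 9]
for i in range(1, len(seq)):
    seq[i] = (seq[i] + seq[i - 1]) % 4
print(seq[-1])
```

i=1: seq[1] = (8+6)%4 = 2 → [6, 2, 1, 3, 9]
i=2: seq[2] = (1+2)%4 = 3 → [6, 2, 3, 3, 9]
i=3: seq[3] = (3+3)%4 = 2 → [6, 2, 3, 2, 9]
i=4: seq[4] = (9+2)%4 = 3 → [6, 2, 3, 2, 3]

3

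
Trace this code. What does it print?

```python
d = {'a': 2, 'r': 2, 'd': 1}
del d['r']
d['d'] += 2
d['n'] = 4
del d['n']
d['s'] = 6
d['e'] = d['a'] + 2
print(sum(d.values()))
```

del 'r' → {'a': 2, 'd': 1}
d['d'] = 1+2 = 3 → {'a': 2, 'd': 3}
d['n'] = 4 → {'a': 2, 'd': 3, 'n': 4}
del 'n' → {'a': 2, 'd': 3}
d['s'] = 6 → {'a': 2, 'd': 3, 's': 6}
d['e'] = d['a']+2 = 4 → {'a': 2, 'd': 3, 's': 6, 'e': 4}
sum of values = 15

15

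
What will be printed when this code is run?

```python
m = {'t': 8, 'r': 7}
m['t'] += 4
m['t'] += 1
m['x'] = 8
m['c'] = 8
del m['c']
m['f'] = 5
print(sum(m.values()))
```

m['t'] = 8+4 = 12 → {'t': 12, 'r': 7}
m['t'] = 12+1 = 13 → {'t': 13, 'r': 7}
m['x'] = 8 → {'t': 13, 'r': 7, 'x': 8}
m['c'] = 8 → {'t': 13, 'r': 7, 'x': 8, 'c': 8}
del 'c' → {'t': 13, 'r': 7, 'x': 8}
m['f'] = 5 → {'t': 13, 'r': 7, 'x': 8, 'f': 5}
sum of values = 33

33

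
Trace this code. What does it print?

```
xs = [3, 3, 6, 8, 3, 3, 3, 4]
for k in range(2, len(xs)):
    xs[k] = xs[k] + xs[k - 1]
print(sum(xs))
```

k=2: xs[2] = 6+3 = 9 → [3, 3, 9, 8, 3, 3, 3, 4]
k=3: xs[3] = 8+9 = 17 → [3, 3, 9, 17, 3, 3, 3, 4]
k=4: xs[4] = 3+17 = 20 → [3, 3, 9, 17, 20, 3, 3, 4]
k=5: xs[5] = 3+20 = 23 → [3, 3, 9, 17, 20, 23, 3, 4]
k=6: xs[6] = 3+23 = 26 → [3, 3, 9, 17, 20, 23, 26, 4]
k=7: xs[7] = 4+26 = 30 → [3, 3, 9, 17, 20, 23, 26, 30]
sum = 131

131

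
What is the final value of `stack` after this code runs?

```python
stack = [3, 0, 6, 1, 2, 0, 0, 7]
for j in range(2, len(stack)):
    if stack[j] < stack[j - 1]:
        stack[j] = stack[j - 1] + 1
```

j=2: 6>=0, unchanged → [3, 0, 6, 1, 2, 0, 0, 7]
j=3: 1<6, stack[3] = 6+1 = 7 → [3, 0, 6, 7, 2, 0, 0, 7]
j=4: 2<7, stack[4] = 7+1 = 8 → [3, 0, 6, 7, 8, 0, 0, 7]
j=5: 0<8, stack[5] = 8+1 = 9 → [3, 0, 6, 7, 8, 9, 0, 7]
j=6: 0<9, stack[6] = 9+1 = 10 → [3, 0, 6, 7, 8, 9, 10, 7]
j=7: 7<10, stack[7] = 10+1 = 11 → [3, 0, 6, 7, 8, 9, 10, 11]

[3, 0, 6, 7, 8, 9, 10, 11]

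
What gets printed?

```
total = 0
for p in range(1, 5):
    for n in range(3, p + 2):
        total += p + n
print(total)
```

42

p=2,n=3: total = 0+5 = 5
p=3,n=3: total = 5+6 = 11
p=3,n=4: total = 11+7 = 18
p=4,n=3: total = 18+7 = 25
p=4,n=4: total = 25+8 = 33
p=4,n=5: total = 33+9 = 42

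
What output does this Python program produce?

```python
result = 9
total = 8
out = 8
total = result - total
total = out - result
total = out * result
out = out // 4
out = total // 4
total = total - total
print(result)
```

9

total = 9-8 = 1
total = 8-9 = -1
total = 8*9 = 72
out = 8//4 = 2
out = 72//4 = 18
total = 72-72 = 0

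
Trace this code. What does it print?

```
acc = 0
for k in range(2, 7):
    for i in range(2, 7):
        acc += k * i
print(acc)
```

400

k=2,i=2: acc = 0+4 = 4
k=2,i=3: acc = 4+6 = 10
k=2,i=4: acc = 10+8 = 18
k=2,i=5: acc = 18+10 = 28
k=2,i=6: acc = 28+12 = 40
k=3,i=2: acc = 40+6 = 46
k=3,i=3: acc = 46+9 = 55
k=3,i=4: acc = 55+12 = 67
k=3,i=5: acc = 67+15 = 82
k=3,i=6: acc = 82+18 = 100
k=4,i=2: acc = 100+8 = 108
k=4,i=3: acc = 108+12 = 120
k=4,i=4: acc = 120+16 = 136
k=4,i=5: acc = 136+20 = 156
k=4,i=6: acc = 156+24 = 180
k=5,i=2: acc = 180+10 = 190
k=5,i=3: acc = 190+15 = 205
k=5,i=4: acc = 205+20 = 225
k=5,i=5: acc = 225+25 = 250
k=5,i=6: acc = 250+30 = 280
k=6,i=2: acc = 280+12 = 292
k=6,i=3: acc = 292+18 = 310
k=6,i=4: acc = 310+24 = 334
k=6,i=5: acc = 334+30 = 364
k=6,i=6: acc = 364+36 = 400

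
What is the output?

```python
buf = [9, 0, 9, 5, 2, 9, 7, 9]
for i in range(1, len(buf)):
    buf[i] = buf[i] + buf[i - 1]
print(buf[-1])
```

50

i=1: buf[1] = 0+9 = 9 → [9, 9, 9, 5, 2, 9, 7, 9]
i=2: buf[2] = 9+9 = 18 → [9, 9, 18, 5, 2, 9, 7, 9]
i=3: buf[3] = 5+18 = 23 → [9, 9, 18, 23, 2, 9, 7, 9]
i=4: buf[4] = 2+23 = 25 → [9, 9, 18, 23, 25, 9, 7, 9]
i=5: buf[5] = 9+25 = 34 → [9, 9, 18, 23, 25, 34, 7, 9]
i=6: buf[6] = 7+34 = 41 → [9, 9, 18, 23, 25, 34, 41, 9]
i=7: buf[7] = 9+41 = 50 → [9, 9, 18, 23, 25, 34, 41, 50]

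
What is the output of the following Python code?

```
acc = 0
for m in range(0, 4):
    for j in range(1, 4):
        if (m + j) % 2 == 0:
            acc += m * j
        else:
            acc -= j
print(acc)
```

8

m=0,j=1: odd sum, acc = 0-1 = -1
m=0,j=2: even sum, acc = (-1)+0 = -1
m=0,j=3: odd sum, acc = (-1)-3 = -4
m=1,j=1: even sum, acc = (-4)+1 = -3
m=1,j=2: odd sum, acc = (-3)-2 = -5
m=1,j=3: even sum, acc = (-5)+3 = -2
m=2,j=1: odd sum, acc = (-2)-1 = -3
m=2,j=2: even sum, acc = (-3)+4 = 1
m=2,j=3: odd sum, acc = 1-3 = -2
m=3,j=1: even sum, acc = (-2)+3 = 1
m=3,j=2: odd sum, acc = 1-2 = -1
m=3,j=3: even sum, acc = (-1)+9 = 8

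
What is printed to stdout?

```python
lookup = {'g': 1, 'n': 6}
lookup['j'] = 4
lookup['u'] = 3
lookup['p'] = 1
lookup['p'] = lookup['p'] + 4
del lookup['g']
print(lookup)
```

lookup['j'] = 4 → {'g': 1, 'n': 6, 'j': 4}
lookup['u'] = 3 → {'g': 1, 'n': 6, 'j': 4, 'u': 3}
lookup['p'] = 1 → {'g': 1, 'n': 6, 'j': 4, 'u': 3, 'p': 1}
lookup['p'] = lookup['p']+4 = 5 → {'g': 1, 'n': 6, 'j': 4, 'u': 3, 'p': 5}
del 'g' → {'n': 6, 'j': 4, 'u': 3, 'p': 5}

{'n': 6, 'j': 4, 'u': 3, 'p': 5}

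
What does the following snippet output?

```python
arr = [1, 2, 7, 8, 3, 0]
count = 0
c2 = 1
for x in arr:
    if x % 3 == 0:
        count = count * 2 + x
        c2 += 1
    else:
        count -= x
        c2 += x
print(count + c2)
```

x=1: not %3==0, count = 0-1 = -1; c2=2
x=2: not %3==0, count = (-1)-2 = -3; c2=4
x=7: not %3==0, count = (-3)-7 = -10; c2=11
x=8: not %3==0, count = (-10)-8 = -18; c2=19
x=3: %3==0, count = (-18)*2+3 = -33; c2=20
x=0: %3==0, count = (-33)*2+0 = -66; c2=21
count+c2 = (-66)+21 = -45

-45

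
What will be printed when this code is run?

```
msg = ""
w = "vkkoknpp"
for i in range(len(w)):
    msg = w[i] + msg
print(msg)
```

ppnkokkv

i=0: prepend 'v' → 'v'
i=1: prepend 'k' → 'kv'
i=2: prepend 'k' → 'kkv'
i=3: prepend 'o' → 'okkv'
i=4: prepend 'k' → 'kokkv'
i=5: prepend 'n' → 'nkokkv'
i=6: prepend 'p' → 'pnkokkv'
i=7: prepend 'p' → 'ppnkokkv'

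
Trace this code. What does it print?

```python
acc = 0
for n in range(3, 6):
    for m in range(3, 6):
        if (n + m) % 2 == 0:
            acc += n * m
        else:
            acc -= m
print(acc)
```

64

n=3,m=3: even sum, acc = 0+9 = 9
n=3,m=4: odd sum, acc = 9-4 = 5
n=3,m=5: even sum, acc = 5+15 = 20
n=4,m=3: odd sum, acc = 20-3 = 17
n=4,m=4: even sum, acc = 17+16 = 33
n=4,m=5: odd sum, acc = 33-5 = 28
n=5,m=3: even sum, acc = 28+15 = 43
n=5,m=4: odd sum, acc = 43-4 = 39
n=5,m=5: even sum, acc = 39+25 = 64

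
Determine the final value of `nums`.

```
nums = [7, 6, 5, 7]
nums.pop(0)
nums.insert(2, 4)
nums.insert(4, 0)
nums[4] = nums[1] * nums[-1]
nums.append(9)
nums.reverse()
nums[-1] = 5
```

[9, 0, 7, 4, 5, 5]

pop(0) removes 7 → [6, 5, 7]
insert 4 at 2 → [6, 5, 4, 7]
insert 0 at 4 → [6, 5, 4, 7, 0]
nums[4] = nums[1]*nums[-1] = 5*0 = 0 → [6, 5, 4, 7, 0]
append 9 → [6, 5, 4, 7, 0, 9]
reverse → [9, 0, 7, 4, 5, 6]
nums[-1] = 5 → [9, 0, 7, 4, 5, 5]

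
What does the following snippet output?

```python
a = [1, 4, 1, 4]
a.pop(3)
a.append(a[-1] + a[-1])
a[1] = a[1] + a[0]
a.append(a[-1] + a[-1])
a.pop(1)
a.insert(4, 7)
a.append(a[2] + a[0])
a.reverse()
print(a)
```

pop(3) removes 4 → [1, 4, 1]
append a[-1]+a[-1] = 1+1 = 2 → [1, 4, 1, 2]
a[1] = a[1]+a[0] = 4+1 = 5 → [1, 5, 1, 2]
append a[-1]+a[-1] = 2+2 = 4 → [1, 5, 1, 2, 4]
pop(1) removes 5 → [1, 1, 2, 4]
insert 7 at 4 → [1, 1, 2, 4, 7]
append a[2]+a[0] = 2+1 = 3 → [1, 1, 2, 4, 7, 3]
reverse → [3, 7, 4, 2, 1, 1]

[3, 7, 4, 2, 1, 1]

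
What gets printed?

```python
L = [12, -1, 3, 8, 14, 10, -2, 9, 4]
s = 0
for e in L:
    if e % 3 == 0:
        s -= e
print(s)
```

-24

e=12: %3==0, s = 0-12 = -12
e=-1: not %3==0
e=3: %3==0, s = (-12)-3 = -15
e=8: not %3==0
e=14: not %3==0
e=10: not %3==0
e=-2: not %3==0
e=9: %3==0, s = (-15)-9 = -24
e=4: not %3==0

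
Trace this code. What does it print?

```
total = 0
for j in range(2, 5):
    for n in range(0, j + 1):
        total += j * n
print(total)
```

j=2,n=0: total = 0+0 = 0
j=2,n=1: total = 0+2 = 2
j=2,n=2: total = 2+4 = 6
j=3,n=0: total = 6+0 = 6
j=3,n=1: total = 6+3 = 9
j=3,n=2: total = 9+6 = 15
j=3,n=3: total = 15+9 = 24
j=4,n=0: total = 24+0 = 24
j=4,n=1: total = 24+4 = 28
j=4,n=2: total = 28+8 = 36
j=4,n=3: total = 36+12 = 48
j=4,n=4: total = 48+16 = 64

64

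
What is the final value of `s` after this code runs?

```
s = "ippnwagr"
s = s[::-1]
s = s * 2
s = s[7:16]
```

'irgawnppi'

reverse → 'rgawnppi'
repeat ×2 → 'rgawnppirgawnppi'
slice [7:16] → 'irgawnppi'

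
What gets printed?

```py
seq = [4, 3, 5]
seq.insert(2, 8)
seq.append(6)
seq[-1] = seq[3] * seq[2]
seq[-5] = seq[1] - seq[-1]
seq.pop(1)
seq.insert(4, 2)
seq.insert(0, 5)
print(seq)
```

insert 8 at 2 → [4, 3, 8, 5]
append 6 → [4, 3, 8, 5, 6]
seq[-1] = seq[3]*seq[2] = 5*8 = 40 → [4, 3, 8, 5, 40]
seq[-5] = seq[1]-seq[-1] = 3-40 = -37 → [-37, 3, 8, 5, 40]
pop(1) removes 3 → [-37, 8, 5, 40]
insert 2 at 4 → [-37, 8, 5, 40, 2]
insert 5 at 0 → [5, -37, 8, 5, 40, 2]

[5, -37, 8, 5, 40, 2]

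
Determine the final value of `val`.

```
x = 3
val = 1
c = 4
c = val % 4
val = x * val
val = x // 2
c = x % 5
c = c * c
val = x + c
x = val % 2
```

c = 1%4 = 1
val = 3*1 = 3
val = 3//2 = 1
c = 3%5 = 3
c = 3*3 = 9
val = 3+9 = 12
x = 12%2 = 0

12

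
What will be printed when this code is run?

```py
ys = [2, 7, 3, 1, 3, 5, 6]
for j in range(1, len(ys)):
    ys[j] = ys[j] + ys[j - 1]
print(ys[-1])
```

27

j=1: ys[1] = 7+2 = 9 → [2, 9, 3, 1, 3, 5, 6]
j=2: ys[2] = 3+9 = 12 → [2, 9, 12, 1, 3, 5, 6]
j=3: ys[3] = 1+12 = 13 → [2, 9, 12, 13, 3, 5, 6]
j=4: ys[4] = 3+13 = 16 → [2, 9, 12, 13, 16, 5, 6]
j=5: ys[5] = 5+16 = 21 → [2, 9, 12, 13, 16, 21, 6]
j=6: ys[6] = 6+21 = 27 → [2, 9, 12, 13, 16, 21, 27]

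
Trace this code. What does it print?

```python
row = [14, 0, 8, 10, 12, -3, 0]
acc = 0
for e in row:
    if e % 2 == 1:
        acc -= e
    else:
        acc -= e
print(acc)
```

e=14: not odd, acc = 0-14 = -14
e=0: not odd, acc = (-14)-0 = -14
e=8: not odd, acc = (-14)-8 = -22
e=10: not odd, acc = (-22)-10 = -32
e=12: not odd, acc = (-32)-12 = -44
e=-3: odd, acc = (-44)-(-3) = -41
e=0: not odd, acc = (-41)-0 = -41

-41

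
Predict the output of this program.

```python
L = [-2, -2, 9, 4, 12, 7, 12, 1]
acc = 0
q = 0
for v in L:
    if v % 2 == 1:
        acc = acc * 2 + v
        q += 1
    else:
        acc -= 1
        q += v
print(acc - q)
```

v=-2: not odd, acc = 0-1 = -1; q=-2
v=-2: not odd, acc = (-1)-1 = -2; q=-4
v=9: odd, acc = (-2)*2+9 = 5; q=-3
v=4: not odd, acc = 5-1 = 4; q=1
v=12: not odd, acc = 4-1 = 3; q=13
v=7: odd, acc = 3*2+7 = 13; q=14
v=12: not odd, acc = 13-1 = 12; q=26
v=1: odd, acc = 12*2+1 = 25; q=27
acc-q = 25-27 = -2

-2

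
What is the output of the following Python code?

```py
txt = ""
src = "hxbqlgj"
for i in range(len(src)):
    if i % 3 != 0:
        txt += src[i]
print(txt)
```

xblg

i=0: skip
i=1: add 'x' → 'x'
i=2: add 'b' → 'xb'
i=3: skip
i=4: add 'l' → 'xbl'
i=5: add 'g' → 'xblg'
i=6: skip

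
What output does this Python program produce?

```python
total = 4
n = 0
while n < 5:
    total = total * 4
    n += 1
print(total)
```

4096

n=0: total = 4*4 = 16
n=1: total = 16*4 = 64
n=2: total = 64*4 = 256
n=3: total = 256*4 = 1024
n=4: total = 1024*4 = 4096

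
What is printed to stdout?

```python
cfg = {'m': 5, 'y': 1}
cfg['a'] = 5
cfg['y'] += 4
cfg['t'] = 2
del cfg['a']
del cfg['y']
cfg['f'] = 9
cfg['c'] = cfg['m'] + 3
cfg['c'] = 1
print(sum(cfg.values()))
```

17

cfg['a'] = 5 → {'m': 5, 'y': 1, 'a': 5}
cfg['y'] = 1+4 = 5 → {'m': 5, 'y': 5, 'a': 5}
cfg['t'] = 2 → {'m': 5, 'y': 5, 'a': 5, 't': 2}
del 'a' → {'m': 5, 'y': 5, 't': 2}
del 'y' → {'m': 5, 't': 2}
cfg['f'] = 9 → {'m': 5, 't': 2, 'f': 9}
cfg['c'] = cfg['m']+3 = 8 → {'m': 5, 't': 2, 'f': 9, 'c': 8}
cfg['c'] = 1 → {'m': 5, 't': 2, 'f': 9, 'c': 1}
sum of values = 17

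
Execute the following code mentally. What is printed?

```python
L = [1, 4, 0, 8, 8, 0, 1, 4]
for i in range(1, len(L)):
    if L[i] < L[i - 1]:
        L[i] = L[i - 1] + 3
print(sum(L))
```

i=1: 4>=1, unchanged → [1, 4, 0, 8, 8, 0, 1, 4]
i=2: 0<4, L[2] = 4+3 = 7 → [1, 4, 7, 8, 8, 0, 1, 4]
i=3: 8>=7, unchanged → [1, 4, 7, 8, 8, 0, 1, 4]
i=4: 8>=8, unchanged → [1, 4, 7, 8, 8, 0, 1, 4]
i=5: 0<8, L[5] = 8+3 = 11 → [1, 4, 7, 8, 8, 11, 1, 4]
i=6: 1<11, L[6] = 11+3 = 14 → [1, 4, 7, 8, 8, 11, 14, 4]
i=7: 4<14, L[7] = 14+3 = 17 → [1, 4, 7, 8, 8, 11, 14, 17]
sum = 70

70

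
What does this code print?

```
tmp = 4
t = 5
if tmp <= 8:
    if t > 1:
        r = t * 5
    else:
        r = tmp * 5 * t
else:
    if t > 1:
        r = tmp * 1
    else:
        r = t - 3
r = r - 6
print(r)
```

tmp=4, t=5
tmp <= 8 is True; t > 1 is True
→ r = t * 5 = 25
r = 25-6 = 19

19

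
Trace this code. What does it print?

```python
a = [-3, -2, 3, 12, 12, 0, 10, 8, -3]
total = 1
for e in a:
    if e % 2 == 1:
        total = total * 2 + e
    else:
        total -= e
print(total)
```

-77

e=-3: odd, total = 1*2+(-3) = -1
e=-2: not odd, total = (-1)-(-2) = 1
e=3: odd, total = 1*2+3 = 5
e=12: not odd, total = 5-12 = -7
e=12: not odd, total = (-7)-12 = -19
e=0: not odd, total = (-19)-0 = -19
e=10: not odd, total = (-19)-10 = -29
e=8: not odd, total = (-29)-8 = -37
e=-3: odd, total = (-37)*2+(-3) = -77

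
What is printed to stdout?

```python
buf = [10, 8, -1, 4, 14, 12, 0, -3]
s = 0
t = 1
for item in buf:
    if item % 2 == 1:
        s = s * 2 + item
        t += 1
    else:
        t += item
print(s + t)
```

item=10: not odd; t=11
item=8: not odd; t=19
item=-1: odd, s = 0*2+(-1) = -1; t=20
item=4: not odd; t=24
item=14: not odd; t=38
item=12: not odd; t=50
item=0: not odd; t=50
item=-3: odd, s = (-1)*2+(-3) = -5; t=51
s+t = (-5)+51 = 46

46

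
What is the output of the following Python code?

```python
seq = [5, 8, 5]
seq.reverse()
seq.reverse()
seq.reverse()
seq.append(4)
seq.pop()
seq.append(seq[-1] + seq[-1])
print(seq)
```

reverse → [5, 8, 5]
reverse → [5, 8, 5]
reverse → [5, 8, 5]
append 4 → [5, 8, 5, 4]
pop() removes 4 → [5, 8, 5]
append seq[-1]+seq[-1] = 5+5 = 10 → [5, 8, 5, 10]

[5, 8, 5, 10]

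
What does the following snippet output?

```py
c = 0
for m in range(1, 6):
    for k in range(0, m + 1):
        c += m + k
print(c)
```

105

m=1,k=0: c = 0+1 = 1
m=1,k=1: c = 1+2 = 3
m=2,k=0: c = 3+2 = 5
m=2,k=1: c = 5+3 = 8
m=2,k=2: c = 8+4 = 12
m=3,k=0: c = 12+3 = 15
m=3,k=1: c = 15+4 = 19
m=3,k=2: c = 19+5 = 24
m=3,k=3: c = 24+6 = 30
m=4,k=0: c = 30+4 = 34
m=4,k=1: c = 34+5 = 39
m=4,k=2: c = 39+6 = 45
m=4,k=3: c = 45+7 = 52
m=4,k=4: c = 52+8 = 60
m=5,k=0: c = 60+5 = 65
m=5,k=1: c = 65+6 = 71
m=5,k=2: c = 71+7 = 78
m=5,k=3: c = 78+8 = 86
m=5,k=4: c = 86+9 = 95
m=5,k=5: c = 95+10 = 105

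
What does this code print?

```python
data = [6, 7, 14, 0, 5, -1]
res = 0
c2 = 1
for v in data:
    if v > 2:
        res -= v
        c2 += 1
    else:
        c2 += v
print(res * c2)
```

-128

v=6: >2, res = 0-6 = -6; c2=2
v=7: >2, res = (-6)-7 = -13; c2=3
v=14: >2, res = (-13)-14 = -27; c2=4
v=0: not >2; c2=4
v=5: >2, res = (-27)-5 = -32; c2=5
v=-1: not >2; c2=4
res*c2 = (-32)*4 = -128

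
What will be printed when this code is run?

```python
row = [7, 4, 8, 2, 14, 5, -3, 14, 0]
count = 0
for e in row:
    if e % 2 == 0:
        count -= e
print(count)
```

-42

e=7: not even
e=4: even, count = 0-4 = -4
e=8: even, count = (-4)-8 = -12
e=2: even, count = (-12)-2 = -14
e=14: even, count = (-14)-14 = -28
e=5: not even
e=-3: not even
e=14: even, count = (-28)-14 = -42
e=0: even, count = (-42)-0 = -42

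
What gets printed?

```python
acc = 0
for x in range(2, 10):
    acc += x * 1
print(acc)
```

44

x=2: acc = 0+2*1 = 2
x=3: acc = 2+3*1 = 5
x=4: acc = 5+4*1 = 9
x=5: acc = 9+5*1 = 14
x=6: acc = 14+6*1 = 20
x=7: acc = 20+7*1 = 27
x=8: acc = 27+8*1 = 35
x=9: acc = 35+9*1 = 44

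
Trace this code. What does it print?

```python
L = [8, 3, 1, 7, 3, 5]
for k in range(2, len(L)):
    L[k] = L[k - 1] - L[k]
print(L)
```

[8, 3, 2, -5, -8, -13]

k=2: L[2] = 3-1 = 2 → [8, 3, 2, 7, 3, 5]
k=3: L[3] = 2-7 = -5 → [8, 3, 2, -5, 3, 5]
k=4: L[4] = (-5)-3 = -8 → [8, 3, 2, -5, -8, 5]
k=5: L[5] = (-8)-5 = -13 → [8, 3, 2, -5, -8, -13]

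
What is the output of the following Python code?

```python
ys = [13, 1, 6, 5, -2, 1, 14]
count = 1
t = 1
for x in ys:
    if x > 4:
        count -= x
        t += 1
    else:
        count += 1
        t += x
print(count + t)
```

x=13: >4, count = 1-13 = -12; t=2
x=1: not >4, count = (-12)+1 = -11; t=3
x=6: >4, count = (-11)-6 = -17; t=4
x=5: >4, count = (-17)-5 = -22; t=5
x=-2: not >4, count = (-22)+1 = -21; t=3
x=1: not >4, count = (-21)+1 = -20; t=4
x=14: >4, count = (-20)-14 = -34; t=5
count+t = (-34)+5 = -29

-29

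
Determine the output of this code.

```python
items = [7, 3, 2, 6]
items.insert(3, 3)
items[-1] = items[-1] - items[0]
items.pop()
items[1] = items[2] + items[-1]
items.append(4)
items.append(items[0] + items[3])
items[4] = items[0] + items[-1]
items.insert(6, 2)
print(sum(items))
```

46

insert 3 at 3 → [7, 3, 2, 3, 6]
items[-1] = items[-1]-items[0] = 6-7 = -1 → [7, 3, 2, 3, -1]
pop() removes -1 → [7, 3, 2, 3]
items[1] = items[2]+items[-1] = 2+3 = 5 → [7, 5, 2, 3]
append 4 → [7, 5, 2, 3, 4]
append items[0]+items[3] = 7+3 = 10 → [7, 5, 2, 3, 4, 10]
items[4] = items[0]+items[-1] = 7+10 = 17 → [7, 5, 2, 3, 17, 10]
insert 2 at 6 → [7, 5, 2, 3, 17, 10, 2]
sum = 46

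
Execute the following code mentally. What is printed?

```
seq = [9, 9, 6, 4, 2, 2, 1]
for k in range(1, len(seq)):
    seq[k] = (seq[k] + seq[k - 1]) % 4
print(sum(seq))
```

14

k=1: seq[1] = (9+9)%4 = 2 → [9, 2, 6, 4, 2, 2, 1]
k=2: seq[2] = (6+2)%4 = 0 → [9, 2, 0, 4, 2, 2, 1]
k=3: seq[3] = (4+0)%4 = 0 → [9, 2, 0, 0, 2, 2, 1]
k=4: seq[4] = (2+0)%4 = 2 → [9, 2, 0, 0, 2, 2, 1]
k=5: seq[5] = (2+2)%4 = 0 → [9, 2, 0, 0, 2, 0, 1]
k=6: seq[6] = (1+0)%4 = 1 → [9, 2, 0, 0, 2, 0, 1]
sum = 14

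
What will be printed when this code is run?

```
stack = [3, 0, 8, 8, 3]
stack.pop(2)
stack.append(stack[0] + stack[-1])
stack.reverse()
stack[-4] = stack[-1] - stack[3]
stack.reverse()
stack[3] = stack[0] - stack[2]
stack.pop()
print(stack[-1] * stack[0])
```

-15

pop(2) removes 8 → [3, 0, 8, 3]
append stack[0]+stack[-1] = 3+3 = 6 → [3, 0, 8, 3, 6]
reverse → [6, 3, 8, 0, 3]
stack[-4] = stack[-1]-stack[3] = 3-0 = 3 → [6, 3, 8, 0, 3]
reverse → [3, 0, 8, 3, 6]
stack[3] = stack[0]-stack[2] = 3-8 = -5 → [3, 0, 8, -5, 6]
pop() removes 6 → [3, 0, 8, -5]
stack[-1]*stack[0] = (-5)*3 = -15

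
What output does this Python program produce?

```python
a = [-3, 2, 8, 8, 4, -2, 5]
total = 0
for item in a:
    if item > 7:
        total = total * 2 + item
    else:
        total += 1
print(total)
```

35

item=-3: not >7, total = 0+1 = 1
item=2: not >7, total = 1+1 = 2
item=8: >7, total = 2*2+8 = 12
item=8: >7, total = 12*2+8 = 32
item=4: not >7, total = 32+1 = 33
item=-2: not >7, total = 33+1 = 34
item=5: not >7, total = 34+1 = 35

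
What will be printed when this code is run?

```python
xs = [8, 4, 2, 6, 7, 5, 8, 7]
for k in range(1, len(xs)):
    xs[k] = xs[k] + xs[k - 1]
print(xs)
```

k=1: xs[1] = 4+8 = 12 → [8, 12, 2, 6, 7, 5, 8, 7]
k=2: xs[2] = 2+12 = 14 → [8, 12, 14, 6, 7, 5, 8, 7]
k=3: xs[3] = 6+14 = 20 → [8, 12, 14, 20, 7, 5, 8, 7]
k=4: xs[4] = 7+20 = 27 → [8, 12, 14, 20, 27, 5, 8, 7]
k=5: xs[5] = 5+27 = 32 → [8, 12, 14, 20, 27, 32, 8, 7]
k=6: xs[6] = 8+32 = 40 → [8, 12, 14, 20, 27, 32, 40, 7]
k=7: xs[7] = 7+40 = 47 → [8, 12, 14, 20, 27, 32, 40, 47]

[8, 12, 14, 20, 27, 32, 40, 47]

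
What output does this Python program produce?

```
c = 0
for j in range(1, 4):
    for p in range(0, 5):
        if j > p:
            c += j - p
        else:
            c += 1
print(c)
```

j=1,p=0: 1>0, c = 0+1 = 1
j=1,p=1: not 1>1, c = 1+1 = 2
j=1,p=2: not 1>2, c = 2+1 = 3
j=1,p=3: not 1>3, c = 3+1 = 4
j=1,p=4: not 1>4, c = 4+1 = 5
j=2,p=0: 2>0, c = 5+2 = 7
j=2,p=1: 2>1, c = 7+1 = 8
j=2,p=2: not 2>2, c = 8+1 = 9
j=2,p=3: not 2>3, c = 9+1 = 10
j=2,p=4: not 2>4, c = 10+1 = 11
j=3,p=0: 3>0, c = 11+3 = 14
j=3,p=1: 3>1, c = 14+2 = 16
j=3,p=2: 3>2, c = 16+1 = 17
j=3,p=3: not 3>3, c = 17+1 = 18
j=3,p=4: not 3>4, c = 18+1 = 19

19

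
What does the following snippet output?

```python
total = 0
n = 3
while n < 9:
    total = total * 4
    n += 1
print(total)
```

0

n=3: total = 0*4 = 0
n=4: total = 0*4 = 0
n=5: total = 0*4 = 0
n=6: total = 0*4 = 0
n=7: total = 0*4 = 0
n=8: total = 0*4 = 0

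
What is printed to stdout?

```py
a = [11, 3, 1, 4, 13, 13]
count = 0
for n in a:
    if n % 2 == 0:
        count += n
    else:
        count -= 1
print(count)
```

n=11: not even, count = 0-1 = -1
n=3: not even, count = (-1)-1 = -2
n=1: not even, count = (-2)-1 = -3
n=4: even, count = (-3)+4 = 1
n=13: not even, count = 1-1 = 0
n=13: not even, count = 0-1 = -1

-1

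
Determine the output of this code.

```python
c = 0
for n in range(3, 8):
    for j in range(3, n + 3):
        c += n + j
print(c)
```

n=3,j=3: c = 0+6 = 6
n=3,j=4: c = 6+7 = 13
n=3,j=5: c = 13+8 = 21
n=4,j=3: c = 21+7 = 28
n=4,j=4: c = 28+8 = 36
n=4,j=5: c = 36+9 = 45
n=4,j=6: c = 45+10 = 55
n=5,j=3: c = 55+8 = 63
n=5,j=4: c = 63+9 = 72
n=5,j=5: c = 72+10 = 82
n=5,j=6: c = 82+11 = 93
n=5,j=7: c = 93+12 = 105
n=6,j=3: c = 105+9 = 114
n=6,j=4: c = 114+10 = 124
n=6,j=5: c = 124+11 = 135
n=6,j=6: c = 135+12 = 147
n=6,j=7: c = 147+13 = 160
n=6,j=8: c = 160+14 = 174
n=7,j=3: c = 174+10 = 184
n=7,j=4: c = 184+11 = 195
n=7,j=5: c = 195+12 = 207
n=7,j=6: c = 207+13 = 220
n=7,j=7: c = 220+14 = 234
n=7,j=8: c = 234+15 = 249
n=7,j=9: c = 249+16 = 265

265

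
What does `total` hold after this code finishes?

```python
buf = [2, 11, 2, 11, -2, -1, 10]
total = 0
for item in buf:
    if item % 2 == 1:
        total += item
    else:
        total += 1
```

item=2: not odd, total = 0+1 = 1
item=11: odd, total = 1+11 = 12
item=2: not odd, total = 12+1 = 13
item=11: odd, total = 13+11 = 24
item=-2: not odd, total = 24+1 = 25
item=-1: odd, total = 25+(-1) = 24
item=10: not odd, total = 24+1 = 25

25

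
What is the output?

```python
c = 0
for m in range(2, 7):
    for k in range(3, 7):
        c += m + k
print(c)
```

170

m=2,k=3: c = 0+5 = 5
m=2,k=4: c = 5+6 = 11
m=2,k=5: c = 11+7 = 18
m=2,k=6: c = 18+8 = 26
m=3,k=3: c = 26+6 = 32
m=3,k=4: c = 32+7 = 39
m=3,k=5: c = 39+8 = 47
m=3,k=6: c = 47+9 = 56
m=4,k=3: c = 56+7 = 63
m=4,k=4: c = 63+8 = 71
m=4,k=5: c = 71+9 = 80
m=4,k=6: c = 80+10 = 90
m=5,k=3: c = 90+8 = 98
m=5,k=4: c = 98+9 = 107
m=5,k=5: c = 107+10 = 117
m=5,k=6: c = 117+11 = 128
m=6,k=3: c = 128+9 = 137
m=6,k=4: c = 137+10 = 147
m=6,k=5: c = 147+11 = 158
m=6,k=6: c = 158+12 = 170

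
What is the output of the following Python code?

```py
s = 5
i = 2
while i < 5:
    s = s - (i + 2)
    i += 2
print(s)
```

-5

i=2: s = 5-4 = 1
i=4: s = 1-6 = -5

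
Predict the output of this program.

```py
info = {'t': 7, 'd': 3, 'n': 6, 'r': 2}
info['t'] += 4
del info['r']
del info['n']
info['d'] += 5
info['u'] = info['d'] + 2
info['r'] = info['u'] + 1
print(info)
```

info['t'] = 7+4 = 11 → {'t': 11, 'd': 3, 'n': 6, 'r': 2}
del 'r' → {'t': 11, 'd': 3, 'n': 6}
del 'n' → {'t': 11, 'd': 3}
info['d'] = 3+5 = 8 → {'t': 11, 'd': 8}
info['u'] = info['d']+2 = 10 → {'t': 11, 'd': 8, 'u': 10}
info['r'] = info['u']+1 = 11 → {'t': 11, 'd': 8, 'u': 10, 'r': 11}

{'t': 11, 'd': 8, 'u': 10, 'r': 11}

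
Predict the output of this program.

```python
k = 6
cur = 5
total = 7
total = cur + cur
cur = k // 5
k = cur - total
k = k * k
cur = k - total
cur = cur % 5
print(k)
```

81

total = 5+5 = 10
cur = 6//5 = 1
k = 1-10 = -9
k = (-9)*(-9) = 81
cur = 81-10 = 71
cur = 71%5 = 1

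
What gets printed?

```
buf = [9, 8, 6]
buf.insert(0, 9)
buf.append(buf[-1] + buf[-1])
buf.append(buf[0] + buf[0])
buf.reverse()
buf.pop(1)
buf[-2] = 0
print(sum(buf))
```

41

insert 9 at 0 → [9, 9, 8, 6]
append buf[-1]+buf[-1] = 6+6 = 12 → [9, 9, 8, 6, 12]
append buf[0]+buf[0] = 9+9 = 18 → [9, 9, 8, 6, 12, 18]
reverse → [18, 12, 6, 8, 9, 9]
pop(1) removes 12 → [18, 6, 8, 9, 9]
buf[-2] = 0 → [18, 6, 8, 0, 9]
sum = 41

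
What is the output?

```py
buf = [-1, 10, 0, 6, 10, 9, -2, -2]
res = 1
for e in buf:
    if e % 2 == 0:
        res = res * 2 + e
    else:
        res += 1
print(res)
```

534

e=-1: not even, res = 1+1 = 2
e=10: even, res = 2*2+10 = 14
e=0: even, res = 14*2+0 = 28
e=6: even, res = 28*2+6 = 62
e=10: even, res = 62*2+10 = 134
e=9: not even, res = 134+1 = 135
e=-2: even, res = 135*2+(-2) = 268
e=-2: even, res = 268*2+(-2) = 534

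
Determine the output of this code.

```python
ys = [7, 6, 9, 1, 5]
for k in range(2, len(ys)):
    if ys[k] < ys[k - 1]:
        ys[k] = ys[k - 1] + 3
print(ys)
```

k=2: 9>=6, unchanged → [7, 6, 9, 1, 5]
k=3: 1<9, ys[3] = 9+3 = 12 → [7, 6, 9, 12, 5]
k=4: 5<12, ys[4] = 12+3 = 15 → [7, 6, 9, 12, 15]

[7, 6, 9, 12, 15]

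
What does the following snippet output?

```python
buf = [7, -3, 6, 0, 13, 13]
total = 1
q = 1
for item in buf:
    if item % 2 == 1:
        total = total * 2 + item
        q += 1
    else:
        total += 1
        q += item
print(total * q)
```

1177

item=7: odd, total = 1*2+7 = 9; q=2
item=-3: odd, total = 9*2+(-3) = 15; q=3
item=6: not odd, total = 15+1 = 16; q=9
item=0: not odd, total = 16+1 = 17; q=9
item=13: odd, total = 17*2+13 = 47; q=10
item=13: odd, total = 47*2+13 = 107; q=11
total*q = 107*11 = 1177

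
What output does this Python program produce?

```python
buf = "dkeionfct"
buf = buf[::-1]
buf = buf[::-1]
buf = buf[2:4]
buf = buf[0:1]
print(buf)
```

e

reverse → 'tcfnoiekd'
reverse → 'dkeionfct'
slice [2:4] → 'ei'
slice [0:1] → 'e'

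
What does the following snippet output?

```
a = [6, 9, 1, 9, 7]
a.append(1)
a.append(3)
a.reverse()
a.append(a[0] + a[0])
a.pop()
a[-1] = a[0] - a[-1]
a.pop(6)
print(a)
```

[3, 1, 7, 9, 1, 9]

append 1 → [6, 9, 1, 9, 7, 1]
append 3 → [6, 9, 1, 9, 7, 1, 3]
reverse → [3, 1, 7, 9, 1, 9, 6]
append a[0]+a[0] = 3+3 = 6 → [3, 1, 7, 9, 1, 9, 6, 6]
pop() removes 6 → [3, 1, 7, 9, 1, 9, 6]
a[-1] = a[0]-a[-1] = 3-6 = -3 → [3, 1, 7, 9, 1, 9, -3]
pop(6) removes -3 → [3, 1, 7, 9, 1, 9]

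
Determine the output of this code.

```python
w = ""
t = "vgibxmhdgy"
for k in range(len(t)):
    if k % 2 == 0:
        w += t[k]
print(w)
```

k=0: add 'v' → 'v'
k=1: skip
k=2: add 'i' → 'vi'
k=3: skip
k=4: add 'x' → 'vix'
k=5: skip
k=6: add 'h' → 'vixh'
k=7: skip
k=8: add 'g' → 'vixhg'
k=9: skip

vixhg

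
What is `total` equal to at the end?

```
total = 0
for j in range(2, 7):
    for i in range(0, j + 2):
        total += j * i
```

375

j=2,i=0: total = 0+0 = 0
j=2,i=1: total = 0+2 = 2
j=2,i=2: total = 2+4 = 6
j=2,i=3: total = 6+6 = 12
j=3,i=0: total = 12+0 = 12
j=3,i=1: total = 12+3 = 15
j=3,i=2: total = 15+6 = 21
j=3,i=3: total = 21+9 = 30
j=3,i=4: total = 30+12 = 42
j=4,i=0: total = 42+0 = 42
j=4,i=1: total = 42+4 = 46
j=4,i=2: total = 46+8 = 54
j=4,i=3: total = 54+12 = 66
j=4,i=4: total = 66+16 = 82
j=4,i=5: total = 82+20 = 102
j=5,i=0: total = 102+0 = 102
j=5,i=1: total = 102+5 = 107
j=5,i=2: total = 107+10 = 117
j=5,i=3: total = 117+15 = 132
j=5,i=4: total = 132+20 = 152
j=5,i=5: total = 152+25 = 177
j=5,i=6: total = 177+30 = 207
j=6,i=0: total = 207+0 = 207
j=6,i=1: total = 207+6 = 213
j=6,i=2: total = 213+12 = 225
j=6,i=3: total = 225+18 = 243
j=6,i=4: total = 243+24 = 267
j=6,i=5: total = 267+30 = 297
j=6,i=6: total = 297+36 = 333
j=6,i=7: total = 333+42 = 375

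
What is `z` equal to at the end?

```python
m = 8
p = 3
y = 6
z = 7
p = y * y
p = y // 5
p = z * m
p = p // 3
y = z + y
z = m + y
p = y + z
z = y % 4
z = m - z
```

p = 6*6 = 36
p = 6//5 = 1
p = 7*8 = 56
p = 56//3 = 18
y = 7+6 = 13
z = 8+13 = 21
p = 13+21 = 34
z = 13%4 = 1
z = 8-1 = 7

7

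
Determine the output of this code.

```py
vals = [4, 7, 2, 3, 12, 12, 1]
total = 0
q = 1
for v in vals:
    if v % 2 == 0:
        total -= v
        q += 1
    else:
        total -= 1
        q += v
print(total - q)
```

v=4: even, total = 0-4 = -4; q=2
v=7: not even, total = (-4)-1 = -5; q=9
v=2: even, total = (-5)-2 = -7; q=10
v=3: not even, total = (-7)-1 = -8; q=13
v=12: even, total = (-8)-12 = -20; q=14
v=12: even, total = (-20)-12 = -32; q=15
v=1: not even, total = (-32)-1 = -33; q=16
total-q = (-33)-16 = -49

-49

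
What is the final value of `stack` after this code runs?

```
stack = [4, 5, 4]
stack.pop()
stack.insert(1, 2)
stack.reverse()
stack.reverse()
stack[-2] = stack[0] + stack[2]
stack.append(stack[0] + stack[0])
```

[4, 9, 5, 8]

pop() removes 4 → [4, 5]
insert 2 at 1 → [4, 2, 5]
reverse → [5, 2, 4]
reverse → [4, 2, 5]
stack[-2] = stack[0]+stack[2] = 4+5 = 9 → [4, 9, 5]
append stack[0]+stack[0] = 4+4 = 8 → [4, 9, 5, 8]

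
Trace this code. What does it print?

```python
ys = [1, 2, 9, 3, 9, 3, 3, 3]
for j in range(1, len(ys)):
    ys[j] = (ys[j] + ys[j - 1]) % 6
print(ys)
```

[1, 3, 0, 3, 0, 3, 0, 3]

j=1: ys[1] = (2+1)%6 = 3 → [1, 3, 9, 3, 9, 3, 3, 3]
j=2: ys[2] = (9+3)%6 = 0 → [1, 3, 0, 3, 9, 3, 3, 3]
j=3: ys[3] = (3+0)%6 = 3 → [1, 3, 0, 3, 9, 3, 3, 3]
j=4: ys[4] = (9+3)%6 = 0 → [1, 3, 0, 3, 0, 3, 3, 3]
j=5: ys[5] = (3+0)%6 = 3 → [1, 3, 0, 3, 0, 3, 3, 3]
j=6: ys[6] = (3+3)%6 = 0 → [1, 3, 0, 3, 0, 3, 0, 3]
j=7: ys[7] = (3+0)%6 = 3 → [1, 3, 0, 3, 0, 3, 0, 3]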